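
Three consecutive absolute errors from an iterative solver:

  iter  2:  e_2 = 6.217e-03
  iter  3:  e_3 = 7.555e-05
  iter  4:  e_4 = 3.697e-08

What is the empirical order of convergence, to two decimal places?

1.73

p ≈ ln(e_4/e_3) / ln(e_3/e_2)
  = ln(3.697e-08/7.555e-05) / ln(7.555e-05/6.217e-03)
  = ln(0.000489345) / ln(0.0121522)
  = -7.62244 / -4.41025 ≈ 1.72835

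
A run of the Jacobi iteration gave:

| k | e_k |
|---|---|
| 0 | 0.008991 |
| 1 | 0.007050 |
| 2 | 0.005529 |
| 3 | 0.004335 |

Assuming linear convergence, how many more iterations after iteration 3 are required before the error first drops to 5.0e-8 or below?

47

Rate ρ ≈ e_3/e_2 = 0.004335/0.005529 = 0.7840.
After j more steps, e_{3+j} ≈ 0.004335·ρ^j; need ρ^j ≤ 5.0e-8/0.004335 = 1.1534e-05.
j ≥ ln(1.1534e-05)/ln(0.7840) = -11.3702/-0.24335 = 46.724.
So 47 more iterations are needed.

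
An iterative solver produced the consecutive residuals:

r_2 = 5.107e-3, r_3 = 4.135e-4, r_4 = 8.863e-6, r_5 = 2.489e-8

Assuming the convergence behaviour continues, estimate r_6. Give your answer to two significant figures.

First estimate the order: p ≈ ln(r_5/r_4) / ln(r_4/r_3) = ln(2.489e-8/8.863e-6)/ln(8.863e-6/4.135e-4) = ln(0.0028083)/ln(0.0214341) ≈ 1.5289.
Then r_6 ≈ r_5·(r_5/r_4)^p = 2.489e-8·(0.0028083)^1.5289 = 2.489e-8·0.000125581 ≈ 3.126e-12.

3.1e-12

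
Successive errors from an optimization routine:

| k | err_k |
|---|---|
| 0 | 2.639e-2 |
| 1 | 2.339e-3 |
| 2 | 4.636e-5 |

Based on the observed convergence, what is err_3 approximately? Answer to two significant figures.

First estimate the order: p ≈ ln(err_2/err_1) / ln(err_1/err_0) = ln(4.636e-5/2.339e-3)/ln(2.339e-3/2.639e-2) = ln(0.0198204)/ln(0.0886321) ≈ 1.6181.
Then err_3 ≈ err_2·(err_2/err_1)^p = 4.636e-5·(0.0198204)^1.6181 = 4.636e-5·0.00175613 ≈ 8.141e-08.

8.1e-8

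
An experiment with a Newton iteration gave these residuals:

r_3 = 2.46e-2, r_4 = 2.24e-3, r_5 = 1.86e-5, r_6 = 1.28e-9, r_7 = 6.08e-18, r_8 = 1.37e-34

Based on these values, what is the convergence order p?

2

Consecutive ratios: r_8/r_7 = 1.37e-34/6.08e-18 = 2.25329e-17, r_7/r_6 = 6.08e-18/1.28e-9 = 4.75e-09.
p ≈ ln(2.25329e-17)/ln(4.75e-09) = -38.3316/-19.1651 ≈ 2.00.
So the convergence is quadratic (order 2).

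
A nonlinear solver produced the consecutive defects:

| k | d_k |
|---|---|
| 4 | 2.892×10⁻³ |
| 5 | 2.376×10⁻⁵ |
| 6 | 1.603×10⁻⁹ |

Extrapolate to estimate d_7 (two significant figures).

7.3e-18

First estimate the order: p ≈ ln(d_6/d_5) / ln(d_5/d_4) = ln(1.603×10⁻⁹/2.376×10⁻⁵)/ln(2.376×10⁻⁵/2.892×10⁻³) = ln(6.74663e-05)/ln(0.00821577) ≈ 2.0001.
Then d_7 ≈ d_6·(d_6/d_5)^p = 1.603×10⁻⁹·(6.74663e-05)^2.0001 = 1.603×10⁻⁹·4.54733e-09 ≈ 7.289e-18.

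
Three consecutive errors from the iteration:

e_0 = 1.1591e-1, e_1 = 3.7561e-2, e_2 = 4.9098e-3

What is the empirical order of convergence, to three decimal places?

p ≈ ln(e_2/e_1) / ln(e_1/e_0)
  = ln(4.9098e-3/3.7561e-2) / ln(3.7561e-2/1.1591e-1)
  = ln(0.130715) / ln(0.324053)
  = -2.034736 / -1.126848 ≈ 1.805688

1.806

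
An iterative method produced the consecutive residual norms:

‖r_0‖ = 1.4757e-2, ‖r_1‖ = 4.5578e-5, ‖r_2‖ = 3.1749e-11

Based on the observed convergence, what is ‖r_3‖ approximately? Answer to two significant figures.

2.5e-26

First estimate the order: p ≈ ln(‖r_2‖/‖r_1‖) / ln(‖r_1‖/‖r_0‖) = ln(3.1749e-11/4.5578e-5)/ln(4.5578e-5/1.4757e-2) = ln(6.96586e-07)/ln(0.00308857) ≈ 2.4528.
Then ‖r_3‖ ≈ ‖r_2‖·(‖r_2‖/‖r_1‖)^p = 3.1749e-11·(6.96586e-07)^2.4528 = 3.1749e-11·7.90767e-16 ≈ 2.511e-26.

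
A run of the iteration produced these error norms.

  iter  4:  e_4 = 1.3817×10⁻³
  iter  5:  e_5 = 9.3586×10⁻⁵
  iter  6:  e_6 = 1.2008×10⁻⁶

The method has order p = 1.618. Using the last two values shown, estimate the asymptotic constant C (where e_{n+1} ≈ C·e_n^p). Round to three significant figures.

C ≈ e_6 / e_5^1.618
  = 1.2008×10⁻⁶ / (9.3586×10⁻⁵)^1.618
  = 1.2008×10⁻⁶ / 3.02984e-07 ≈ 3.9632

3.96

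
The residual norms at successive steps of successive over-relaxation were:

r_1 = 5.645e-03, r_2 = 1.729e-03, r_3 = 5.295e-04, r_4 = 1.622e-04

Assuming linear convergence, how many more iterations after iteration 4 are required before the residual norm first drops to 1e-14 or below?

20

Rate ρ ≈ r_4/r_3 = 1.622e-04/5.295e-04 = 0.3063.
After j more steps, r_{4+j} ≈ 1.622e-04·ρ^j; need ρ^j ≤ 1e-14/1.622e-04 = 6.16523e-11.
j ≥ ln(6.16523e-11)/ln(0.3063) = -23.5095/-1.18319 = 19.870.
So 20 more iterations are needed.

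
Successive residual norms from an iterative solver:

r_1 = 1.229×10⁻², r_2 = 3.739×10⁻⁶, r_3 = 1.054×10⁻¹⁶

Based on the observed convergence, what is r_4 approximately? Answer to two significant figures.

First estimate the order: p ≈ ln(r_3/r_2) / ln(r_2/r_1) = ln(1.054×10⁻¹⁶/3.739×10⁻⁶)/ln(3.739×10⁻⁶/1.229×10⁻²) = ln(2.81894e-11)/ln(0.000304231) ≈ 2.9999.
Then r_4 ≈ r_3·(r_3/r_2)^p = 1.054×10⁻¹⁶·(2.81894e-11)^2.9999 = 1.054×10⁻¹⁶·2.2455e-32 ≈ 2.367e-48.

2.4e-48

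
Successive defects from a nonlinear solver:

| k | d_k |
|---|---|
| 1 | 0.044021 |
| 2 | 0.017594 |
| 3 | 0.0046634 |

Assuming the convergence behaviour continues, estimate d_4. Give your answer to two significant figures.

6.8e-4

First estimate the order: p ≈ ln(d_3/d_2) / ln(d_2/d_1) = ln(0.0046634/0.017594)/ln(0.017594/0.044021) = ln(0.265056)/ln(0.399673) ≈ 1.4478.
Then d_4 ≈ d_3·(d_3/d_2)^p = 0.0046634·(0.265056)^1.4478 = 0.0046634·0.146254 ≈ 0.000682.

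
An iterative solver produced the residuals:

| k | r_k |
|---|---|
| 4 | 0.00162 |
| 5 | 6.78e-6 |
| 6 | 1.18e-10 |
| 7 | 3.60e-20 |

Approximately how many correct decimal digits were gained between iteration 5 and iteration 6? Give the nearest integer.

5

Digits gained ≈ log₁₀(r_5/r_6) = log₁₀(6.78e-6/1.18e-10) = log₁₀(57457.6) ≈ 4.759.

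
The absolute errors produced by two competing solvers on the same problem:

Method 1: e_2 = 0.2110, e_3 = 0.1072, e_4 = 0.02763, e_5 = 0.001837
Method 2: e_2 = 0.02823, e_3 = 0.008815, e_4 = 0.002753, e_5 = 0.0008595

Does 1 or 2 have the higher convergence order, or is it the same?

1

Method 1: p ≈ ln(0.001837/0.02763)/ln(0.02763/0.1072) ≈ 2.00.
Method 2: p ≈ ln(0.0008595/0.002753)/ln(0.002753/0.008815) ≈ 1.00.
Method 1 has the higher order (≈2.0 vs ≈1.0).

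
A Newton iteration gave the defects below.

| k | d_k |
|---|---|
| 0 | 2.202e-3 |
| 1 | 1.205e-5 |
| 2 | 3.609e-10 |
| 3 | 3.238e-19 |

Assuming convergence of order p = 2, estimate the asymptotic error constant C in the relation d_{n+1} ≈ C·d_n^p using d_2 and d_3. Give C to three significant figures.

C ≈ d_3 / d_2^2
  = 3.238e-19 / (3.609e-10)^2
  = 3.238e-19 / 1.30249e-19 ≈ 2.486

2.49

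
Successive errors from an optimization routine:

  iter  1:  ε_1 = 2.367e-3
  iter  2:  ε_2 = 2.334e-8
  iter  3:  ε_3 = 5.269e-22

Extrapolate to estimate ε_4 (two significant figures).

3.3e-59

First estimate the order: p ≈ ln(ε_3/ε_2) / ln(ε_2/ε_1) = ln(5.269e-22/2.334e-8)/ln(2.334e-8/2.367e-3) = ln(2.2575e-14)/ln(9.86058e-06) ≈ 2.7260.
Then ε_4 ≈ ε_3·(ε_3/ε_2)^p = 5.269e-22·(2.2575e-14)^2.7260 = 5.269e-22·6.30942e-38 ≈ 3.324e-59.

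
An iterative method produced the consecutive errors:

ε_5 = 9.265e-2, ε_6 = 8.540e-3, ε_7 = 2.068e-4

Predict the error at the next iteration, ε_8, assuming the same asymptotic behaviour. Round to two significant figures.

First estimate the order: p ≈ ln(ε_7/ε_6) / ln(ε_6/ε_5) = ln(2.068e-4/8.540e-3)/ln(8.540e-3/9.265e-2) = ln(0.0242155)/ln(0.0921749) ≈ 1.5607.
Then ε_8 ≈ ε_7·(ε_7/ε_6)^p = 2.068e-4·(0.0242155)^1.5607 = 2.068e-4·0.00300645 ≈ 6.217e-07.

6.2e-7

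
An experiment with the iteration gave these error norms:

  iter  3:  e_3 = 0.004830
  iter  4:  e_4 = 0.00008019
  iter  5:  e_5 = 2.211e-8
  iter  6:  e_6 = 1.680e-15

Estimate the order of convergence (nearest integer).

2

Consecutive ratios: e_6/e_5 = 1.680e-15/2.211e-8 = 7.59837e-08, e_5/e_4 = 2.211e-8/0.00008019 = 0.00027572.
p ≈ ln(7.59837e-08)/ln(0.00027572) = -16.3927/-8.1961 ≈ 2.00.
So the convergence is quadratic (order 2).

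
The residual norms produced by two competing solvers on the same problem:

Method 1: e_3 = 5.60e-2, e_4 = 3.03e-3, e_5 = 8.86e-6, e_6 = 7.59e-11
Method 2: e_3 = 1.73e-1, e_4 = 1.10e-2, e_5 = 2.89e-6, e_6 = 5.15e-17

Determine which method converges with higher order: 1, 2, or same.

Method 1: p ≈ ln(7.59e-11/8.86e-6)/ln(8.86e-6/3.03e-3) ≈ 2.00.
Method 2: p ≈ ln(5.15e-17/2.89e-6)/ln(2.89e-6/1.10e-2) ≈ 3.00.
Method 2 has the higher order (≈3.0 vs ≈2.0).

2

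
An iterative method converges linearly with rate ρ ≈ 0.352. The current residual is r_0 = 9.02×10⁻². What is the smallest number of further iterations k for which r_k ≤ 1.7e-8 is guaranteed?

After k steps, r_k ≈ 9.02×10⁻²·0.352^k.
Need 0.352^k ≤ 1.7e-8/9.02×10⁻² = 1.8847e-07.
k ≥ ln(1.8847e-07)/ln(0.352) = -15.4843/-1.04412 = 14.830.
Smallest integer k = 15.

15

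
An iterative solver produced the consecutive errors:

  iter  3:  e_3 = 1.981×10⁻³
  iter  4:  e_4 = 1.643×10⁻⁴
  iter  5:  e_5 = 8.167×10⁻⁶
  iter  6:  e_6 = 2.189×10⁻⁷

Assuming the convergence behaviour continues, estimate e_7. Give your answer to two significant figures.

First estimate the order: p ≈ ln(e_6/e_5) / ln(e_5/e_4) = ln(2.189×10⁻⁷/8.167×10⁻⁶)/ln(8.167×10⁻⁶/1.643×10⁻⁴) = ln(0.026803)/ln(0.0497079) ≈ 1.2058.
Then e_7 ≈ e_6·(e_6/e_5)^p = 2.189×10⁻⁷·(0.026803)^1.2058 = 2.189×10⁻⁷·0.0127263 ≈ 2.786e-09.

2.8e-9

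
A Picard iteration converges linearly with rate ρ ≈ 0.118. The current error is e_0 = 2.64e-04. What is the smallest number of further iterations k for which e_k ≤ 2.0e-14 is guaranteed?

11

After k steps, e_k ≈ 2.64e-04·0.118^k.
Need 0.118^k ≤ 2.0e-14/2.64e-04 = 7.57576e-11.
k ≥ ln(7.57576e-11)/ln(0.118) = -23.3035/-2.13707 = 10.904.
Smallest integer k = 11.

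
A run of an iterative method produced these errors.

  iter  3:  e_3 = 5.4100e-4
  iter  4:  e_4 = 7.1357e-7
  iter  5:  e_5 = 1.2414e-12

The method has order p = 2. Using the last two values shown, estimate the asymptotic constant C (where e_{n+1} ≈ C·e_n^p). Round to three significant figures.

2.44

C ≈ e_5 / e_4^2
  = 1.2414e-12 / (7.1357e-7)^2
  = 1.2414e-12 / 5.09182e-13 ≈ 2.438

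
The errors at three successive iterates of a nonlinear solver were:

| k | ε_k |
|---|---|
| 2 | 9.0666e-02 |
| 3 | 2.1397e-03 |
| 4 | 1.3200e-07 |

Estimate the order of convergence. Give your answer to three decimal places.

2.587

p ≈ ln(ε_4/ε_3) / ln(ε_3/ε_2)
  = ln(1.3200e-07/2.1397e-03) / ln(2.1397e-03/9.0666e-02)
  = ln(6.16909e-05) / ln(0.0235998)
  = -9.693374 / -3.746517 ≈ 2.587303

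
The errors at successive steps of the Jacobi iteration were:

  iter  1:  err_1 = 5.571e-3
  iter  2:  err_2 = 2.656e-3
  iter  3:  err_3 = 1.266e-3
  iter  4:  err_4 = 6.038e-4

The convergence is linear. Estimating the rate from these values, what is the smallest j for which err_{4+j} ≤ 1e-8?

Rate ρ ≈ err_4/err_3 = 6.038e-4/1.266e-3 = 0.4769.
After j more steps, err_{4+j} ≈ 6.038e-4·ρ^j; need ρ^j ≤ 1e-8/6.038e-4 = 1.65618e-05.
j ≥ ln(1.65618e-05)/ln(0.4769) = -11.0084/-0.74045 = 14.867.
So 15 more iterations are needed.

15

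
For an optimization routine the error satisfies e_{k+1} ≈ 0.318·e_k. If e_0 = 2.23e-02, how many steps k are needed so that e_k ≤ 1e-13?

After k steps, e_k ≈ 2.23e-02·0.318^k.
Need 0.318^k ≤ 1e-13/2.23e-02 = 4.4843e-12.
k ≥ ln(4.4843e-12)/ln(0.318) = -26.1304/-1.14570 = 22.807.
Smallest integer k = 23.

23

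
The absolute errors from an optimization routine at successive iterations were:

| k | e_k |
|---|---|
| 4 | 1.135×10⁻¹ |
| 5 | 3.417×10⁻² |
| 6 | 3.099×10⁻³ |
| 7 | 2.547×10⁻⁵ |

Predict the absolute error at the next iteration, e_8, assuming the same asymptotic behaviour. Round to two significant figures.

First estimate the order: p ≈ ln(e_7/e_6) / ln(e_6/e_5) = ln(2.547×10⁻⁵/3.099×10⁻³)/ln(3.099×10⁻³/3.417×10⁻²) = ln(0.00821878)/ln(0.0906936) ≈ 2.0003.
Then e_8 ≈ e_7·(e_7/e_6)^p = 2.547×10⁻⁵·(0.00821878)^2.0003 = 2.547×10⁻⁵·6.74511e-05 ≈ 1.718e-09.

1.7e-9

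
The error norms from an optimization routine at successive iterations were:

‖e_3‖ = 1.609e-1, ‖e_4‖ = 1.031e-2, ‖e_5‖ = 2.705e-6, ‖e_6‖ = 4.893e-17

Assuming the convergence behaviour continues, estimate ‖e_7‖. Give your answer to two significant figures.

2.9e-49

First estimate the order: p ≈ ln(‖e_6‖/‖e_5‖) / ln(‖e_5‖/‖e_4‖) = ln(4.893e-17/2.705e-6)/ln(2.705e-6/1.031e-2) = ln(1.80887e-11)/ln(0.000262367) ≈ 2.9998.
Then ‖e_7‖ ≈ ‖e_6‖·(‖e_6‖/‖e_5‖)^p = 4.893e-17·(1.80887e-11)^2.9998 = 4.893e-17·5.94799e-33 ≈ 2.91e-49.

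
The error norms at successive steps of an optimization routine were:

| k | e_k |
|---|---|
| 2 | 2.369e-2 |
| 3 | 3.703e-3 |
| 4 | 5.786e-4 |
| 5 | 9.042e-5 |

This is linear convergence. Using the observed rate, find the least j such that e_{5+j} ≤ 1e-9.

7

Rate ρ ≈ e_5/e_4 = 9.042e-5/5.786e-4 = 0.1563.
After j more steps, e_{5+j} ≈ 9.042e-5·ρ^j; need ρ^j ≤ 1e-9/9.042e-5 = 1.10595e-05.
j ≥ ln(1.10595e-05)/ln(0.1563) = -11.4122/-1.85598 = 6.149.
So 7 more iterations are needed.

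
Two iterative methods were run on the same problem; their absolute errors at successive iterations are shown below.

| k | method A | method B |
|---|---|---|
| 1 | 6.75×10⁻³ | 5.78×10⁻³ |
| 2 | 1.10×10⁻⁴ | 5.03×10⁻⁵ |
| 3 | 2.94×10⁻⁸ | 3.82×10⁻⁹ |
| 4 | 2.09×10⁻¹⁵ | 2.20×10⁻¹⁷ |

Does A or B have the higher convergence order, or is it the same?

Method A: p ≈ ln(2.09×10⁻¹⁵/2.94×10⁻⁸)/ln(2.94×10⁻⁸/1.10×10⁻⁴) ≈ 2.00.
Method B: p ≈ ln(2.20×10⁻¹⁷/3.82×10⁻⁹)/ln(3.82×10⁻⁹/5.03×10⁻⁵) ≈ 2.00.
Both orders ≈ 2.0 — effectively the same.

same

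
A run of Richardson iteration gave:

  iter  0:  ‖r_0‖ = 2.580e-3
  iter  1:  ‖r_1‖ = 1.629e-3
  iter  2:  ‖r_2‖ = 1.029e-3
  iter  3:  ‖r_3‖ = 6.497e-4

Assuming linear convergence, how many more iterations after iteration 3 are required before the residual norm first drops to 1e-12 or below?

Rate ρ ≈ ‖r_3‖/‖r_2‖ = 6.497e-4/1.029e-3 = 0.6314.
After j more steps, ‖r_{3+j}‖ ≈ 6.497e-4·ρ^j; need ρ^j ≤ 1e-12/6.497e-4 = 1.53917e-09.
j ≥ ln(1.53917e-09)/ln(0.6314) = -20.2920/-0.45982 = 44.130.
So 45 more iterations are needed.

45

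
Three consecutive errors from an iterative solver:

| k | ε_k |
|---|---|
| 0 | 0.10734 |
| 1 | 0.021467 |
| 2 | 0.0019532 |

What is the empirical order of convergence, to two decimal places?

1.49

p ≈ ln(ε_2/ε_1) / ln(ε_1/ε_0)
  = ln(0.0019532/0.021467) / ln(0.021467/0.10734)
  = ln(0.0909862) / ln(0.199991)
  = -2.39705 / -1.60948 ≈ 1.48933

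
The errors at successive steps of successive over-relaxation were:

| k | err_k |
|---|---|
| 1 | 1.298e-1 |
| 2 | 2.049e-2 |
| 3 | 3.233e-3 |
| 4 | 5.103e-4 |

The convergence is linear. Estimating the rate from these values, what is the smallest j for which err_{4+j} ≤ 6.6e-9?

Rate ρ ≈ err_4/err_3 = 5.103e-4/3.233e-3 = 0.1578.
After j more steps, err_{4+j} ≈ 5.103e-4·ρ^j; need ρ^j ≤ 6.6e-9/5.103e-4 = 1.29336e-05.
j ≥ ln(1.29336e-05)/ln(0.1578) = -11.2557/-1.84643 = 6.096.
So 7 more iterations are needed.

7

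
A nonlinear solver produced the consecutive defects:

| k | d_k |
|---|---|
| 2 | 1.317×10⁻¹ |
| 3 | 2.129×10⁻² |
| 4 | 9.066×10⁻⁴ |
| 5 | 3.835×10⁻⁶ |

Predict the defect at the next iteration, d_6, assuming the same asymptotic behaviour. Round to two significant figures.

First estimate the order: p ≈ ln(d_5/d_4) / ln(d_4/d_3) = ln(3.835×10⁻⁶/9.066×10⁻⁴)/ln(9.066×10⁻⁴/2.129×10⁻²) = ln(0.00423009)/ln(0.0425834) ≈ 1.7316.
Then d_6 ≈ d_5·(d_5/d_4)^p = 3.835×10⁻⁶·(0.00423009)^1.7316 = 3.835×10⁻⁶·7.75866e-05 ≈ 2.975e-10.

3.0e-10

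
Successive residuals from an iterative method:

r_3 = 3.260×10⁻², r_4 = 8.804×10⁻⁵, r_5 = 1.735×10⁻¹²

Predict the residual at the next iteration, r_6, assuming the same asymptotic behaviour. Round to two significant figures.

1.3e-35

First estimate the order: p ≈ ln(r_5/r_4) / ln(r_4/r_3) = ln(1.735×10⁻¹²/8.804×10⁻⁵)/ln(8.804×10⁻⁵/3.260×10⁻²) = ln(1.9707e-08)/ln(0.00270061) ≈ 2.9999.
Then r_6 ≈ r_5·(r_5/r_4)^p = 1.735×10⁻¹²·(1.9707e-08)^2.9999 = 1.735×10⁻¹²·7.66712e-24 ≈ 1.33e-35.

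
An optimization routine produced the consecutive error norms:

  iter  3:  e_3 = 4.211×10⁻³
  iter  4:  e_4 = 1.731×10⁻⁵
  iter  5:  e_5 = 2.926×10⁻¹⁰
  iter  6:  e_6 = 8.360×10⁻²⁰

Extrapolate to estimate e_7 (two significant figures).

6.8e-39

First estimate the order: p ≈ ln(e_6/e_5) / ln(e_5/e_4) = ln(8.360×10⁻²⁰/2.926×10⁻¹⁰)/ln(2.926×10⁻¹⁰/1.731×10⁻⁵) = ln(2.85714e-10)/ln(1.69035e-05) ≈ 2.0000.
Then e_7 ≈ e_6·(e_6/e_5)^p = 8.360×10⁻²⁰·(2.85714e-10)^2.0000 = 8.360×10⁻²⁰·8.16325e-20 ≈ 6.824e-39.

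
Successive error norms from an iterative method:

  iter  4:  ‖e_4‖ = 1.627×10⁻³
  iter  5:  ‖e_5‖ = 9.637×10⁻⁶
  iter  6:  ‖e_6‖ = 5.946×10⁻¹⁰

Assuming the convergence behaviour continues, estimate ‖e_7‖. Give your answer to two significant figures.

First estimate the order: p ≈ ln(‖e_6‖/‖e_5‖) / ln(‖e_5‖/‖e_4‖) = ln(5.946×10⁻¹⁰/9.637×10⁻⁶)/ln(9.637×10⁻⁶/1.627×10⁻³) = ln(6.16997e-05)/ln(0.00592317) ≈ 1.8899.
Then ‖e_7‖ ≈ ‖e_6‖·(‖e_6‖/‖e_5‖)^p = 5.946×10⁻¹⁰·(6.16997e-05)^1.8899 = 5.946×10⁻¹⁰·1.10677e-08 ≈ 6.581e-18.

6.6e-18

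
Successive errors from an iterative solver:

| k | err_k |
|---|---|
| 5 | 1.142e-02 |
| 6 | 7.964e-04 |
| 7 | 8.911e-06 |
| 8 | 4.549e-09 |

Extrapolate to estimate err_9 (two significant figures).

1.3e-14

First estimate the order: p ≈ ln(err_8/err_7) / ln(err_7/err_6) = ln(4.549e-09/8.911e-06)/ln(8.911e-06/7.964e-04) = ln(0.000510493)/ln(0.0111891) ≈ 1.6872.
Then err_9 ≈ err_8·(err_8/err_7)^p = 4.549e-09·(0.000510493)^1.6872 = 4.549e-09·2.79075e-06 ≈ 1.27e-14.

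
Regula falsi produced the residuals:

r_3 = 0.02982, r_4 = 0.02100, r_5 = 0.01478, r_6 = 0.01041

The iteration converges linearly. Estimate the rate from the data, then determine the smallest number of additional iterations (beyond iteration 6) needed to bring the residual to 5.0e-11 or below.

55

Rate ρ ≈ r_6/r_5 = 0.01041/0.01478 = 0.7043.
After j more steps, r_{6+j} ≈ 0.01041·ρ^j; need ρ^j ≤ 5.0e-11/0.01041 = 4.80307e-09.
j ≥ ln(4.80307e-09)/ln(0.7043) = -19.1540/-0.35055 = 54.640.
So 55 more iterations are needed.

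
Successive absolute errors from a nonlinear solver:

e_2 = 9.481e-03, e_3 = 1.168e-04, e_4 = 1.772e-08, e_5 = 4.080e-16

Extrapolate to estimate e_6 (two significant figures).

2.2e-31

First estimate the order: p ≈ ln(e_5/e_4) / ln(e_4/e_3) = ln(4.080e-16/1.772e-08)/ln(1.772e-08/1.168e-04) = ln(2.30248e-08)/ln(0.000151712) ≈ 2.0000.
Then e_6 ≈ e_5·(e_5/e_4)^p = 4.080e-16·(2.30248e-08)^2.0000 = 4.080e-16·5.30141e-16 ≈ 2.163e-31.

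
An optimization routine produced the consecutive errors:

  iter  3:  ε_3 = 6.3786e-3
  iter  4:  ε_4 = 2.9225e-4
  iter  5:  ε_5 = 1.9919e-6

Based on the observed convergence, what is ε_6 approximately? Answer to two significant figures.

First estimate the order: p ≈ ln(ε_5/ε_4) / ln(ε_4/ε_3) = ln(1.9919e-6/2.9225e-4)/ln(2.9225e-4/6.3786e-3) = ln(0.00681574)/ln(0.0458173) ≈ 1.6180.
Then ε_6 ≈ ε_5·(ε_5/ε_4)^p = 1.9919e-6·(0.00681574)^1.6180 = 1.9919e-6·0.000312337 ≈ 6.221e-10.

6.2e-10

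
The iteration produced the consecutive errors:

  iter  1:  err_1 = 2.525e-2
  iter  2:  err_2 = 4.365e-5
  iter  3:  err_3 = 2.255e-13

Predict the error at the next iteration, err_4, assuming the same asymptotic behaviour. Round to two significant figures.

3.1e-38

First estimate the order: p ≈ ln(err_3/err_2) / ln(err_2/err_1) = ln(2.255e-13/4.365e-5)/ln(4.365e-5/2.525e-2) = ln(5.16609e-09)/ln(0.00172871) ≈ 3.0000.
Then err_4 ≈ err_3·(err_3/err_2)^p = 2.255e-13·(5.16609e-09)^3.0000 = 2.255e-13·1.37875e-25 ≈ 3.109e-38.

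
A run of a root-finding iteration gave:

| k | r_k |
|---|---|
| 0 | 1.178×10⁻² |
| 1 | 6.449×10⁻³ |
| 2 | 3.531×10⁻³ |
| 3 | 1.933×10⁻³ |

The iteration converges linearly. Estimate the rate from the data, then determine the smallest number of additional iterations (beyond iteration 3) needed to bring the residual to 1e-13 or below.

40

Rate ρ ≈ r_3/r_2 = 1.933×10⁻³/3.531×10⁻³ = 0.5474.
After j more steps, r_{3+j} ≈ 1.933×10⁻³·ρ^j; need ρ^j ≤ 1e-13/1.933×10⁻³ = 5.17331e-11.
j ≥ ln(5.17331e-11)/ln(0.5474) = -23.6849/-0.60258 = 39.306.
So 40 more iterations are needed.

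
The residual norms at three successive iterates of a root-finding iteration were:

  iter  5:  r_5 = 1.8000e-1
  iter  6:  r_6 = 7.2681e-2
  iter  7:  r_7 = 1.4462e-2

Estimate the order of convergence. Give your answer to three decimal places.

1.780

p ≈ ln(r_7/r_6) / ln(r_6/r_5)
  = ln(1.4462e-2/7.2681e-2) / ln(7.2681e-2/1.8000e-1)
  = ln(0.198979) / ln(0.403783)
  = -1.614556 / -0.906878 ≈ 1.780345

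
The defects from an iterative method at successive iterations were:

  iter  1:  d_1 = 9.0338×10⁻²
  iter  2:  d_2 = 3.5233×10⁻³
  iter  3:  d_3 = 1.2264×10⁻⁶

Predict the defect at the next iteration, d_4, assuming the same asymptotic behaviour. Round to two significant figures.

First estimate the order: p ≈ ln(d_3/d_2) / ln(d_2/d_1) = ln(1.2264×10⁻⁶/3.5233×10⁻³)/ln(3.5233×10⁻³/9.0338×10⁻²) = ln(0.000348083)/ln(0.0390013) ≈ 2.4546.
Then d_4 ≈ d_3·(d_3/d_2)^p = 1.2264×10⁻⁶·(0.000348083)^2.4546 = 1.2264×10⁻⁶·3.245e-09 ≈ 3.98e-15.

4.0e-15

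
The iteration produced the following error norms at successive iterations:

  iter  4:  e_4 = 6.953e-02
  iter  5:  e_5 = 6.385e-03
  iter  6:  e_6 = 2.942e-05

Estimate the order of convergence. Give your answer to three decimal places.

2.253

p ≈ ln(e_6/e_5) / ln(e_5/e_4)
  = ln(2.942e-05/6.385e-03) / ln(6.385e-03/6.953e-02)
  = ln(0.00460767) / ln(0.0918309)
  = -5.380033 / -2.387806 ≈ 2.253128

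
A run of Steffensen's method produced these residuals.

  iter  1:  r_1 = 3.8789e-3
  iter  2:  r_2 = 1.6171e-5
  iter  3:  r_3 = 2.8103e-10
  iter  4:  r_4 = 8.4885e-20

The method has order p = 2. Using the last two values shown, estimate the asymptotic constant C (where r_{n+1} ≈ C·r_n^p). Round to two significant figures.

C ≈ r_4 / r_3^2
  = 8.4885e-20 / (2.8103e-10)^2
  = 8.4885e-20 / 7.89779e-20 ≈ 1.0748

1.1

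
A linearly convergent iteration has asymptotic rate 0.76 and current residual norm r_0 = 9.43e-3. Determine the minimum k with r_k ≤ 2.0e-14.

98

After k steps, r_k ≈ 9.43e-3·0.76^k.
Need 0.76^k ≤ 2.0e-14/9.43e-3 = 2.12089e-12.
k ≥ ln(2.12089e-12)/ln(0.76) = -26.8792/-0.27444 = 97.942.
Smallest integer k = 98.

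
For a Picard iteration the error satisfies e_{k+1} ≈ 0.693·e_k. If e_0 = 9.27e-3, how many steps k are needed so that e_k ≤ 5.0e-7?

After k steps, e_k ≈ 9.27e-3·0.693^k.
Need 0.693^k ≤ 5.0e-7/9.27e-3 = 5.39374e-05.
k ≥ ln(5.39374e-05)/ln(0.693) = -9.8277/-0.36673 = 26.798.
Smallest integer k = 27.

27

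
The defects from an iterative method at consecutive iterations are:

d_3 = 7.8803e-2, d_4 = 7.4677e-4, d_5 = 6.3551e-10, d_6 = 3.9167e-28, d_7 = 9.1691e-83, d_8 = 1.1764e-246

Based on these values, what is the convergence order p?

Consecutive ratios: d_8/d_7 = 1.1764e-246/9.1691e-83 = 1.283e-164, d_7/d_6 = 9.1691e-83/3.9167e-28 = 2.34103e-55.
p ≈ ln(1.283e-164)/ln(2.34103e-55) = -377.3748/-125.7916 ≈ 3.00.
So the convergence is cubic (order 3).

3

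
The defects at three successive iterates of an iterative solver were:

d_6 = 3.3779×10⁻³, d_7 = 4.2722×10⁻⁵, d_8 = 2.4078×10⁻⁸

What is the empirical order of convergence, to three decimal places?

1.712

p ≈ ln(d_8/d_7) / ln(d_7/d_6)
  = ln(2.4078×10⁻⁸/4.2722×10⁻⁵) / ln(4.2722×10⁻⁵/3.3779×10⁻³)
  = ln(0.000563597) / ln(0.0126475)
  = -7.481171 / -4.370296 ≈ 1.711822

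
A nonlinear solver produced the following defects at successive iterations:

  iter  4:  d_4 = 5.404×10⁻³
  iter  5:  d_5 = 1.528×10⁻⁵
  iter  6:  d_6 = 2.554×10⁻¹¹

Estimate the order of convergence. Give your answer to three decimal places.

p ≈ ln(d_6/d_5) / ln(d_5/d_4)
  = ln(2.554×10⁻¹¹/1.528×10⁻⁵) / ln(1.528×10⁻⁵/5.404×10⁻³)
  = ln(1.67147e-06) / ln(0.00282754)
  = -13.301807 / -5.868348 ≈ 2.266704

2.267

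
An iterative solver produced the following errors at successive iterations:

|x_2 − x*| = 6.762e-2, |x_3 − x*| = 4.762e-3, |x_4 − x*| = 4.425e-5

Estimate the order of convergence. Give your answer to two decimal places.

1.76

p ≈ ln(|x_4 − x*|/|x_3 − x*|) / ln(|x_3 − x*|/|x_2 − x*|)
  = ln(4.425e-5/4.762e-3) / ln(4.762e-3/6.762e-2)
  = ln(0.00929231) / ln(0.070423)
  = -4.67857 / -2.65324 ≈ 1.76334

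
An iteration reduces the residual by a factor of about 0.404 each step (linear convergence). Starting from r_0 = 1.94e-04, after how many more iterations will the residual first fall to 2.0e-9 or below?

After k steps, r_k ≈ 1.94e-04·0.404^k.
Need 0.404^k ≤ 2.0e-9/1.94e-04 = 1.03093e-05.
k ≥ ln(1.03093e-05)/ln(0.404) = -11.4825/-0.90634 = 12.669.
Smallest integer k = 13.

13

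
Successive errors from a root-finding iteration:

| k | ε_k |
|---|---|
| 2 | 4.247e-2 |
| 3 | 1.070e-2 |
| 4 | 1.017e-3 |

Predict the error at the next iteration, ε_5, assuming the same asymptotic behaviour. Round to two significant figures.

First estimate the order: p ≈ ln(ε_4/ε_3) / ln(ε_3/ε_2) = ln(1.017e-3/1.070e-2)/ln(1.070e-2/4.247e-2) = ln(0.0950467)/ln(0.251943) ≈ 1.7071.
Then ε_5 ≈ ε_4·(ε_4/ε_3)^p = 1.017e-3·(0.0950467)^1.7071 = 1.017e-3·0.0179985 ≈ 1.83e-05.

1.8e-5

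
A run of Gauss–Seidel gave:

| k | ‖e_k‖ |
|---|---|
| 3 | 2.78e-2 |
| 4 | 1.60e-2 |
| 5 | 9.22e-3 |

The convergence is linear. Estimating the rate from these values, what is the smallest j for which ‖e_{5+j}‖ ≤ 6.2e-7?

Rate ρ ≈ ‖e_5‖/‖e_4‖ = 9.22e-3/1.60e-2 = 0.5763.
After j more steps, ‖e_{5+j}‖ ≈ 9.22e-3·ρ^j; need ρ^j ≤ 6.2e-7/9.22e-3 = 6.72451e-05.
j ≥ ln(6.72451e-05)/ln(0.5763) = -9.6072/-0.55113 = 17.432.
So 18 more iterations are needed.

18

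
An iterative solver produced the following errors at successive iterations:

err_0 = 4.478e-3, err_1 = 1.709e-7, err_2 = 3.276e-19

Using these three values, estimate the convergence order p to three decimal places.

p ≈ ln(err_2/err_1) / ln(err_1/err_0)
  = ln(3.276e-19/1.709e-7) / ln(1.709e-7/4.478e-3)
  = ln(1.91691e-12) / ln(3.81644e-05)
  = -26.980307 / -10.173607 ≈ 2.651990

2.652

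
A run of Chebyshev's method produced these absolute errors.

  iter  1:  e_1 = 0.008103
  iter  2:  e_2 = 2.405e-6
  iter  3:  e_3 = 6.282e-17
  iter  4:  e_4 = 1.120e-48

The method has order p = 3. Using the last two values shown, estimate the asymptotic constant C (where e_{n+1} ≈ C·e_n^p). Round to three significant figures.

C ≈ e_4 / e_3^3
  = 1.120e-48 / (6.282e-17)^3
  = 1.120e-48 / 2.4791e-49 ≈ 4.5178

4.52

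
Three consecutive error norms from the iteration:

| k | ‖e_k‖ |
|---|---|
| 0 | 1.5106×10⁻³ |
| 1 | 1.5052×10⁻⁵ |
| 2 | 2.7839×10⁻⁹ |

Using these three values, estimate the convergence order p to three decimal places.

1.865

p ≈ ln(‖e_2‖/‖e_1‖) / ln(‖e_1‖/‖e_0‖)
  = ln(2.7839×10⁻⁹/1.5052×10⁻⁵) / ln(1.5052×10⁻⁵/1.5106×10⁻³)
  = ln(0.000184952) / ln(0.00996425)
  = -8.595414 / -4.608752 ≈ 1.865020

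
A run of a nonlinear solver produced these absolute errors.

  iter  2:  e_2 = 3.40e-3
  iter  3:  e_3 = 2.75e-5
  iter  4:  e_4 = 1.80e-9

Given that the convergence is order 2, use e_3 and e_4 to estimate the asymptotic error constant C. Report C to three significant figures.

2.38

C ≈ e_4 / e_3^2
  = 1.80e-9 / (2.75e-5)^2
  = 1.80e-9 / 7.5625e-10 ≈ 2.3802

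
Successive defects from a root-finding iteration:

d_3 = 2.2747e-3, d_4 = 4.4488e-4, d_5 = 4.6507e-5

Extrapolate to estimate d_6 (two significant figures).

First estimate the order: p ≈ ln(d_5/d_4) / ln(d_4/d_3) = ln(4.6507e-5/4.4488e-4)/ln(4.4488e-4/2.2747e-3) = ln(0.104538)/ln(0.195577) ≈ 1.3839.
Then d_6 ≈ d_5·(d_5/d_4)^p = 4.6507e-5·(0.104538)^1.3839 = 4.6507e-5·0.0439312 ≈ 2.043e-06.

2.0e-6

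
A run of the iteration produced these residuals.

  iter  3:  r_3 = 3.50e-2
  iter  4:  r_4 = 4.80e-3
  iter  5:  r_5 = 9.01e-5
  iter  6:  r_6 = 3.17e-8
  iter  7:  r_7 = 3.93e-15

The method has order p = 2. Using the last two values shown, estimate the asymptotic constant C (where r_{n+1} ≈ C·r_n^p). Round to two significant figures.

3.9

C ≈ r_7 / r_6^2
  = 3.93e-15 / (3.17e-8)^2
  = 3.93e-15 / 1.00489e-15 ≈ 3.9109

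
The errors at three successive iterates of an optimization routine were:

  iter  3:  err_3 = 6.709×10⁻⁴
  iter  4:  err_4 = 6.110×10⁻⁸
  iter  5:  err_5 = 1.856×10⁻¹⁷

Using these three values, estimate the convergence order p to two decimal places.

2.36

p ≈ ln(err_5/err_4) / ln(err_4/err_3)
  = ln(1.856×10⁻¹⁷/6.110×10⁻⁸) / ln(6.110×10⁻⁸/6.709×10⁻⁴)
  = ln(3.03764e-10) / ln(9.10717e-05)
  = -21.91477 / -9.30386 ≈ 2.35545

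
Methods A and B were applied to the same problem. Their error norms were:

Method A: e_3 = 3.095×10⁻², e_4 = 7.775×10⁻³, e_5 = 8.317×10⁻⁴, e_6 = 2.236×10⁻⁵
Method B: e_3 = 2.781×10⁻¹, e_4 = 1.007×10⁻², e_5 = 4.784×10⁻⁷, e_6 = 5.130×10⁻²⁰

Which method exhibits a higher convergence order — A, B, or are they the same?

B

Method A: p ≈ ln(2.236×10⁻⁵/8.317×10⁻⁴)/ln(8.317×10⁻⁴/7.775×10⁻³) ≈ 1.62.
Method B: p ≈ ln(5.130×10⁻²⁰/4.784×10⁻⁷)/ln(4.784×10⁻⁷/1.007×10⁻²) ≈ 3.00.
Method B has the higher order (≈3.0 vs ≈1.6).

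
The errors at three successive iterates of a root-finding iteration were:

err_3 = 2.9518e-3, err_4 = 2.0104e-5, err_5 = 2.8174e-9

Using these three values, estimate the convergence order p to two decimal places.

p ≈ ln(err_5/err_4) / ln(err_4/err_3)
  = ln(2.8174e-9/2.0104e-5) / ln(2.0104e-5/2.9518e-3)
  = ln(0.000140141) / ln(0.00681076)
  = -8.87286 / -4.98925 ≈ 1.77840

1.78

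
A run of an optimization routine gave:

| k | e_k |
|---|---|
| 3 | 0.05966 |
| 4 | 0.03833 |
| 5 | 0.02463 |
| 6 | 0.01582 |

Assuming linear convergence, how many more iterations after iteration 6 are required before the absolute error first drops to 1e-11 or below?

48

Rate ρ ≈ e_6/e_5 = 0.01582/0.02463 = 0.6423.
After j more steps, e_{6+j} ≈ 0.01582·ρ^j; need ρ^j ≤ 1e-11/0.01582 = 6.32111e-10.
j ≥ ln(6.32111e-10)/ln(0.6423) = -21.1820/-0.44270 = 47.847.
So 48 more iterations are needed.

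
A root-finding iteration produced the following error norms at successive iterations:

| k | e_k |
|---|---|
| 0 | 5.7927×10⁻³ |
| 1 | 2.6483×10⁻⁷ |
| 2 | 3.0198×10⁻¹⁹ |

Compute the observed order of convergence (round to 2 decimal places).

2.75

p ≈ ln(e_2/e_1) / ln(e_1/e_0)
  = ln(3.0198×10⁻¹⁹/2.6483×10⁻⁷) / ln(2.6483×10⁻⁷/5.7927×10⁻³)
  = ln(1.14028e-12) / ln(4.57179e-05)
  = -27.49975 / -9.99302 ≈ 2.75190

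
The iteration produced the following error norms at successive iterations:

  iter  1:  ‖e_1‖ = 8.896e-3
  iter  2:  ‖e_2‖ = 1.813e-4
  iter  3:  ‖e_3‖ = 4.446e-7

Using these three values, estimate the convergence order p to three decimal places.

1.544

p ≈ ln(‖e_3‖/‖e_2‖) / ln(‖e_2‖/‖e_1‖)
  = ln(4.446e-7/1.813e-4) / ln(1.813e-4/8.896e-3)
  = ln(0.00245229) / ln(0.0203799)
  = -6.010733 / -3.893206 ≈ 1.543903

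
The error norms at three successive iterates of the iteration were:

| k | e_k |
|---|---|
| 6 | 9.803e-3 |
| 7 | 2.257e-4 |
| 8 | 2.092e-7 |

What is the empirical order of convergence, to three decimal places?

p ≈ ln(e_8/e_7) / ln(e_7/e_6)
  = ln(2.092e-7/2.257e-4) / ln(2.257e-4/9.803e-3)
  = ln(0.000926894) / ln(0.0230236)
  = -6.983671 / -3.771236 ≈ 1.851826

1.852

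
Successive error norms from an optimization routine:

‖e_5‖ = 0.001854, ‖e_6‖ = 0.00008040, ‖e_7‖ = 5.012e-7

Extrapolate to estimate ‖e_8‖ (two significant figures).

1.4e-10

First estimate the order: p ≈ ln(‖e_7‖/‖e_6‖) / ln(‖e_6‖/‖e_5‖) = ln(5.012e-7/0.00008040)/ln(0.00008040/0.001854) = ln(0.00623383)/ln(0.0433657) ≈ 1.6181.
Then ‖e_8‖ ≈ ‖e_7‖·(‖e_7‖/‖e_6‖)^p = 5.012e-7·(0.00623383)^1.6181 = 5.012e-7·0.000270205 ≈ 1.354e-10.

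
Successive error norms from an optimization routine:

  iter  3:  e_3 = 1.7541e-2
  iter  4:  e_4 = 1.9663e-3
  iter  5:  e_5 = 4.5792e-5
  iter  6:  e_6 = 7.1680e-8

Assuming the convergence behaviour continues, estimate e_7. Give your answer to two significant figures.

First estimate the order: p ≈ ln(e_6/e_5) / ln(e_5/e_4) = ln(7.1680e-8/4.5792e-5)/ln(4.5792e-5/1.9663e-3) = ln(0.00156534)/ln(0.0232884) ≈ 1.7181.
Then e_7 ≈ e_6·(e_6/e_5)^p = 7.1680e-8·(0.00156534)^1.7181 = 7.1680e-8·1.51376e-05 ≈ 1.085e-12.

1.1e-12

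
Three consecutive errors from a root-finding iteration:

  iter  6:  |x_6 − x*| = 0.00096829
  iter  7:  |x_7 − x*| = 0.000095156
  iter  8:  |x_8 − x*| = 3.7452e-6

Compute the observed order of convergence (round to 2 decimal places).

1.39

p ≈ ln(|x_8 − x*|/|x_7 − x*|) / ln(|x_7 − x*|/|x_6 − x*|)
  = ln(3.7452e-6/0.000095156) / ln(0.000095156/0.00096829)
  = ln(0.0393585) / ln(0.0982722)
  = -3.23504 / -2.32001 ≈ 1.39441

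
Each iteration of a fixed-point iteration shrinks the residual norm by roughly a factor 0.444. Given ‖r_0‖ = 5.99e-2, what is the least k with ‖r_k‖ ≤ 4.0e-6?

12

After k steps, ‖r_k‖ ≈ 5.99e-2·0.444^k.
Need 0.444^k ≤ 4.0e-6/5.99e-2 = 6.6778e-05.
k ≥ ln(6.6778e-05)/ln(0.444) = -9.6141/-0.81193 = 11.841.
Smallest integer k = 12.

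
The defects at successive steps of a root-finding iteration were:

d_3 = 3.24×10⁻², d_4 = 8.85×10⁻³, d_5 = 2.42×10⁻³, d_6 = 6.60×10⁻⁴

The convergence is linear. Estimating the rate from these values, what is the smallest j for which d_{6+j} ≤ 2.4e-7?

7

Rate ρ ≈ d_6/d_5 = 6.60×10⁻⁴/2.42×10⁻³ = 0.2727.
After j more steps, d_{6+j} ≈ 6.60×10⁻⁴·ρ^j; need ρ^j ≤ 2.4e-7/6.60×10⁻⁴ = 0.000363636.
j ≥ ln(0.000363636)/ln(0.2727) = -7.9194/-1.29938 = 6.095.
So 7 more iterations are needed.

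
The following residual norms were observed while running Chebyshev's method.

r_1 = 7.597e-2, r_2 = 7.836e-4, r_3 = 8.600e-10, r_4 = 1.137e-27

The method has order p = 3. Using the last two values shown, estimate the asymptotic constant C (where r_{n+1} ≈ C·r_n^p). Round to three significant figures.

1.79

C ≈ r_4 / r_3^3
  = 1.137e-27 / (8.600e-10)^3
  = 1.137e-27 / 6.36056e-28 ≈ 1.7876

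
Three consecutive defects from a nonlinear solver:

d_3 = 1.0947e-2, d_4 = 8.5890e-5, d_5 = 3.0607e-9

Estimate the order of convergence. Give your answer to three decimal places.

p ≈ ln(d_5/d_4) / ln(d_4/d_3)
  = ln(3.0607e-9/8.5890e-5) / ln(8.5890e-5/1.0947e-2)
  = ln(3.56351e-05) / ln(0.00784599)
  = -10.242179 / -4.847753 ≈ 2.112768

2.113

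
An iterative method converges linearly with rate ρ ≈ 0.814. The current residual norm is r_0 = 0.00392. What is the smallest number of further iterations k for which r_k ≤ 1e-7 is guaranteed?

After k steps, r_k ≈ 0.00392·0.814^k.
Need 0.814^k ≤ 1e-7/0.00392 = 2.55102e-05.
k ≥ ln(2.55102e-05)/ln(0.814) = -10.5764/-0.20579 = 51.394.
Smallest integer k = 52.

52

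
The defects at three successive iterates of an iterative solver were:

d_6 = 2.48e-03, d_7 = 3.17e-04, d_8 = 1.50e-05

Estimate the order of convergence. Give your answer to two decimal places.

1.48

p ≈ ln(d_8/d_7) / ln(d_7/d_6)
  = ln(1.50e-05/3.17e-04) / ln(3.17e-04/2.48e-03)
  = ln(0.0473186) / ln(0.127823)
  = -3.05085 / -2.05711 ≈ 1.48308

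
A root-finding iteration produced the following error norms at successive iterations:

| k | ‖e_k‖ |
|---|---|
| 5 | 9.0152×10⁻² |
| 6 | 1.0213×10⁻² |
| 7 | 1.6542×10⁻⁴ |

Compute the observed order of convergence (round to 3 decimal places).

p ≈ ln(‖e_7‖/‖e_6‖) / ln(‖e_6‖/‖e_5‖)
  = ln(1.6542×10⁻⁴/1.0213×10⁻²) / ln(1.0213×10⁻²/9.0152×10⁻²)
  = ln(0.016197) / ln(0.113286)
  = -4.122929 / -2.177840 ≈ 1.893128

1.893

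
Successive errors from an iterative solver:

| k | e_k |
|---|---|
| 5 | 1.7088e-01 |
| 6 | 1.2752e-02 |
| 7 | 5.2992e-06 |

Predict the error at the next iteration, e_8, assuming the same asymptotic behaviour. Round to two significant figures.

First estimate the order: p ≈ ln(e_7/e_6) / ln(e_6/e_5) = ln(5.2992e-06/1.2752e-02)/ln(1.2752e-02/1.7088e-01) = ln(0.000415558)/ln(0.0746255) ≈ 3.0000.
Then e_8 ≈ e_7·(e_7/e_6)^p = 5.2992e-06·(0.000415558)^3.0000 = 5.2992e-06·7.17621e-11 ≈ 3.803e-16.

3.8e-16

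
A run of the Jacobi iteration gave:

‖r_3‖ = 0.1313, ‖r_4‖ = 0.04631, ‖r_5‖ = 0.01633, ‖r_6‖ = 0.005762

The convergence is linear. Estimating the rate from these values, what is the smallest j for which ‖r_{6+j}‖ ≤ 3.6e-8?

Rate ρ ≈ ‖r_6‖/‖r_5‖ = 0.005762/0.01633 = 0.3528.
After j more steps, ‖r_{6+j}‖ ≈ 0.005762·ρ^j; need ρ^j ≤ 3.6e-8/0.005762 = 6.24783e-06.
j ≥ ln(6.24783e-06)/ln(0.3528) = -11.9833/-1.04185 = 11.502.
So 12 more iterations are needed.

12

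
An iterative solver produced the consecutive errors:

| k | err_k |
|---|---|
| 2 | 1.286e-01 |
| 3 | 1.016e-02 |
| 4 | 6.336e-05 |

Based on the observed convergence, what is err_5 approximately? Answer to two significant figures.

2.5e-9

First estimate the order: p ≈ ln(err_4/err_3) / ln(err_3/err_2) = ln(6.336e-05/1.016e-02)/ln(1.016e-02/1.286e-01) = ln(0.00623622)/ln(0.0790047) ≈ 2.0003.
Then err_5 ≈ err_4·(err_4/err_3)^p = 6.336e-05·(0.00623622)^2.0003 = 6.336e-05·3.88312e-05 ≈ 2.46e-09.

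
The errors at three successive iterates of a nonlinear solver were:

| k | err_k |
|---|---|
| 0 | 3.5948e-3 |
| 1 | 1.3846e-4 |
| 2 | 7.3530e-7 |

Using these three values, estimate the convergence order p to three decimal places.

1.608

p ≈ ln(err_2/err_1) / ln(err_1/err_0)
  = ln(7.3530e-7/1.3846e-4) / ln(1.3846e-4/3.5948e-3)
  = ln(0.00531056) / ln(0.0385167)
  = -5.238058 / -3.256663 ≈ 1.608413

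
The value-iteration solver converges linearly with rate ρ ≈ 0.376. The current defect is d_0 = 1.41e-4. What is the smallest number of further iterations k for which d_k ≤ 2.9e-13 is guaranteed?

21

After k steps, d_k ≈ 1.41e-4·0.376^k.
Need 0.376^k ≤ 2.9e-13/1.41e-4 = 2.05674e-09.
k ≥ ln(2.05674e-09)/ln(0.376) = -20.0021/-0.97817 = 20.448.
Smallest integer k = 21.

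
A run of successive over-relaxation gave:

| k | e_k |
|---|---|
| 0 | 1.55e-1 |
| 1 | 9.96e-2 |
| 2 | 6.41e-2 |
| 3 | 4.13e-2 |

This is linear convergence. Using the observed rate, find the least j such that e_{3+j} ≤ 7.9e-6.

Rate ρ ≈ e_3/e_2 = 4.13e-2/6.41e-2 = 0.6443.
After j more steps, e_{3+j} ≈ 4.13e-2·ρ^j; need ρ^j ≤ 7.9e-6/4.13e-2 = 0.000191283.
j ≥ ln(0.000191283)/ln(0.6443) = -8.5618/-0.43959 = 19.477.
So 20 more iterations are needed.

20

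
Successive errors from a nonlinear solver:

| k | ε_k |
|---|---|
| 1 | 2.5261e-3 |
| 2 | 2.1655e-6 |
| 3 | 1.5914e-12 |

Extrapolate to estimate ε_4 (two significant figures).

8.6e-25

First estimate the order: p ≈ ln(ε_3/ε_2) / ln(ε_2/ε_1) = ln(1.5914e-12/2.1655e-6)/ln(2.1655e-6/2.5261e-3) = ln(7.34888e-07)/ln(0.00085725) ≈ 2.0000.
Then ε_4 ≈ ε_3·(ε_3/ε_2)^p = 1.5914e-12·(7.34888e-07)^2.0000 = 1.5914e-12·5.4006e-13 ≈ 8.595e-25.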